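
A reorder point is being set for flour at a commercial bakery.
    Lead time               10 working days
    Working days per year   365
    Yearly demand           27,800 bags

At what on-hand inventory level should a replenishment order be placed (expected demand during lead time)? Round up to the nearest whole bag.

Daily demand d = 27,800 / 365 = 76.164 bags/day
Demand during lead time = 76.164 × 10 = 761.64
Reorder point = 761.64 → round up

762 bags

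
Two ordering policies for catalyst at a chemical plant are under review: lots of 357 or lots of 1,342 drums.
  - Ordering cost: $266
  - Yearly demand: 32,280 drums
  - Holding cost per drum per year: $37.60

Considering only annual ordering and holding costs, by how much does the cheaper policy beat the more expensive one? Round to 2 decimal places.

$864.51

Annual cost at Q: ordering D·S/Q plus holding Q·H/2.
TC(357) = (32,280/357)×266 + (357/2)×37.6 = $30,763.36
TC(1,342) = (32,280/1,342)×266 + (1,342/2)×37.6 = $31,627.87
Lots of 357 are cheaper by $864.51.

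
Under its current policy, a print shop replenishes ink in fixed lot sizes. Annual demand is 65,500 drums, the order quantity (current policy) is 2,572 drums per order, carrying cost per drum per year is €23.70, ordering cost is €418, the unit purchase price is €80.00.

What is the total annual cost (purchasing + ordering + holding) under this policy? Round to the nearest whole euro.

€5,281,123

Ordering: D/Q × S = 65,500/2,572 × €418 = €10,645.02
Holding:  Q/2 × H = 2,572/2 × €23.7 = €30,478.20
Purchase cost = D·C = 65,500 × 80 = €5,240,000.00
Total = €10,645.02 + €30,478.20 + €5,240,000.00 = €5,281,123.22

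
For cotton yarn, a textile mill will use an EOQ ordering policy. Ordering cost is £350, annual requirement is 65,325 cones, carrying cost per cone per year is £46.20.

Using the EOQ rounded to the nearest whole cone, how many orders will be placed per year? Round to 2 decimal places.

EOQ = √(2DS/H) = √(2 × 65,325 × 350 / 46.2)
    = √(989,772.73) ≈ 994.87 → Q = 995
Orders per year = D/Q = 65,325 / 995 = 65.653

65.65 orders per year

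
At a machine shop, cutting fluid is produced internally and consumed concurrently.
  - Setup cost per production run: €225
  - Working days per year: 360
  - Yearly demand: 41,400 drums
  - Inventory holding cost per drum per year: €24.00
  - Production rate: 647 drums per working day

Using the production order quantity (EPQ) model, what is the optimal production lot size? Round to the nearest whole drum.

972 drums

Daily demand d = 41,400/360 = 115.000; p = 647; 1 − d/p = 0.82226
EPQ = √(2DS / (H(1 − d/p)))
    = √(2 × 41,400 × 225 / (24 × 0.82226)) ≈ 971.62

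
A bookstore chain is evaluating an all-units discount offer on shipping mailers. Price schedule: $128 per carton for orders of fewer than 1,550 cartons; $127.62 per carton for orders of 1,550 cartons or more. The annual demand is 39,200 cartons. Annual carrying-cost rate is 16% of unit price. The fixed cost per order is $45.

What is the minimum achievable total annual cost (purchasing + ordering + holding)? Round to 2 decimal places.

$5,019,666.94

H₁ = 16%×$128 = $20.4800;  H₂ = 16%×$127.62 = $20.4192
EOQ₁ = √(2×39,200×45/20.4800) = 415.05  (< 1,550, feasible at tier 1)
EOQ₂ = √(2×39,200×45/20.4192) = 415.67  (< 1,550 → use Q = 1,550 at tier-2 price)
TC(tier 1 (EOQ₁), Q≈415.0) = $5,026,100.20
TC(tier 2, Q≈1,550.0) = $5,019,666.94
Minimum at tier 2: $5,019,666.94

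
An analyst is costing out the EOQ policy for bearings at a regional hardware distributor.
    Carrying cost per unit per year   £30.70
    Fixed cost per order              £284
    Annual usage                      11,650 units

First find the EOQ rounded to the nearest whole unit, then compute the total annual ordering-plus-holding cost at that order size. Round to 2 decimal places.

Optimal lot size Q* = (2 × 11,650 × £284 / £30.7)^½ ≈ 464.27 → Q = 464 units
Annual ordering cost = (D/Q)·S = (11,650/464) × 284 = £7,130.60
Annual holding cost  = (Q/2)·H = (464/2) × 30.7 = £7,122.40
Total = £7,130.60 + £7,122.40 = £14,253.00

£14,253.00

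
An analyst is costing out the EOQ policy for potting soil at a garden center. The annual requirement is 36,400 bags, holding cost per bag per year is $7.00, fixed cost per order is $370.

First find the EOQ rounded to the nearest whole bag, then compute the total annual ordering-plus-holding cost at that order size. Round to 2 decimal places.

$13,731.42

EOQ = √(2DS/H) = √(2 × 36,400 × 370 / 7)
    = √(3,848,000.00) ≈ 1,961.63 → Q = 1,962 bags
Annual ordering cost = (D/Q)·S = (36,400/1,962) × 370 = $6,864.42
Annual holding cost  = (Q/2)·H = (1,962/2) × 7 = $6,867.00
Total = $6,864.42 + $6,867.00 = $13,731.42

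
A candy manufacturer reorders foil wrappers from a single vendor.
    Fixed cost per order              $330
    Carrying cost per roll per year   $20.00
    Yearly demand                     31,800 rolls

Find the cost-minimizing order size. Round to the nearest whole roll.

1,024 rolls

2DS/H = 2·31,800·330/20 = 1,049,400.00
EOQ = √1,049,400.00 ≈ 1,024.40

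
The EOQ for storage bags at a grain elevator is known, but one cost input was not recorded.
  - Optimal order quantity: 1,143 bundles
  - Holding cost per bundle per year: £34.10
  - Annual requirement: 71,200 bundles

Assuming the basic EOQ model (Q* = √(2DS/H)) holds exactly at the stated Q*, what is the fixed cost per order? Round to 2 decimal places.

Since Q* = (2DS/H)^½, squaring gives Q*²·H = 2DS.
S = Q²H / (2D) = 1,143² × 34.1 / (2 × 71,200) = 312.8505

£312.85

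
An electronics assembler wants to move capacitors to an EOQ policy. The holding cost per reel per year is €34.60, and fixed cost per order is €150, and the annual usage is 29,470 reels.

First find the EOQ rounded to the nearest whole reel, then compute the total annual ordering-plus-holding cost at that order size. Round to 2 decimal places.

€17,489.97

Optimal lot size Q* = (2 × 29,470 × €150 / €34.6)^½ ≈ 505.49 → Q = 505 reels
Ordering: D/Q × S = 29,470/505 × €150 = €8,753.47
Holding:  Q/2 × H = 505/2 × €34.6 = €8,736.50
Total = €8,753.47 + €8,736.50 = €17,489.97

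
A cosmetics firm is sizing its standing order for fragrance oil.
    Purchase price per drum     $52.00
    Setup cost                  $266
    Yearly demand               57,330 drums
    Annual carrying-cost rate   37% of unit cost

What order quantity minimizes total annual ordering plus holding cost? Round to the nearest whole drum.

1,259 drums

Holding cost per drum per year: H = 37% × $52 = $19.2400
Optimal lot size Q* = (2 × 57,330 × $266 / $19.24)^½ ≈ 1,259.05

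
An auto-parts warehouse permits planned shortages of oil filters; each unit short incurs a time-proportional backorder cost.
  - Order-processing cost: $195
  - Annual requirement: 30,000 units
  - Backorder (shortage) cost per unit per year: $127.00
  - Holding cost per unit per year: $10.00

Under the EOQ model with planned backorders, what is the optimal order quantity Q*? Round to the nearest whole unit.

1,123 units

Q* = √(2DS/H) · √((H + b)/b)
   = √(2 × 30,000 × 195 / 10) · √((10 + 127) / 127)
   = 1,081.665 × 1.0386 ≈ 1,123.44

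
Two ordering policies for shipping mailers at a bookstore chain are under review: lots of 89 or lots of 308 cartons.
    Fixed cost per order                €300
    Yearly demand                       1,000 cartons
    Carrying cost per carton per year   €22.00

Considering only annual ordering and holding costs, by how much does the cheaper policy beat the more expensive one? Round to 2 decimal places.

TC(Q) = (D/Q)S + (Q/2)H
TC(89) = (1,000/89)×300 + (89/2)×22 = €4,349.79
TC(308) = (1,000/308)×300 + (308/2)×22 = €4,362.03
Lots of 89 are cheaper by €12.24.

€12.24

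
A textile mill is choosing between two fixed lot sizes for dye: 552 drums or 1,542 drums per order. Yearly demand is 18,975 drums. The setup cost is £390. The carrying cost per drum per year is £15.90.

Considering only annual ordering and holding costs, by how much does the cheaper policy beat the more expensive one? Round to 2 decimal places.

Annual cost at Q: ordering D·S/Q plus holding Q·H/2.
TC(552) = (18,975/552)×390 + (552/2)×15.9 = £17,794.65
TC(1,542) = (18,975/1,542)×390 + (1,542/2)×15.9 = £17,058.02
Cheaper: Q = 1,542.  Difference = £736.63

£736.63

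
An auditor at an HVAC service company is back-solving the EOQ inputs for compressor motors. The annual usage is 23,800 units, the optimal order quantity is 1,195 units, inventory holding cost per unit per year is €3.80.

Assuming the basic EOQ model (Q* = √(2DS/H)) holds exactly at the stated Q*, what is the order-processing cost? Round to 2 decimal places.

€114.00

EOQ relation: Q² = 2DS/H, so rearrange for the unknown.
S = Q²H / (2D) = 1,195² × 3.8 / (2 × 23,800) = 114.0020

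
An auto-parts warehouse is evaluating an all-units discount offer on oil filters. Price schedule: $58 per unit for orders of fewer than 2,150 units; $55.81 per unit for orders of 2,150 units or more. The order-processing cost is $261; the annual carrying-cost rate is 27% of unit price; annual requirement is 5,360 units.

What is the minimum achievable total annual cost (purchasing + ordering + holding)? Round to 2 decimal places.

H₁ = 27%×$58 = $15.6600;  H₂ = 27%×$55.81 = $15.0687
EOQ₁ = √(2×5,360×261/15.6600) = 422.69  (< 2,150, feasible at tier 1)
EOQ₂ = √(2×5,360×261/15.0687) = 430.90  (< 2,150 → use Q = 2,150 at tier-2 price)
TC(tier 1 (EOQ₁), Q≈422.7) = $317,499.32
TC(tier 2, Q≈2,150.0) = $315,991.13
Minimum at tier 2: $315,991.13

$315,991.13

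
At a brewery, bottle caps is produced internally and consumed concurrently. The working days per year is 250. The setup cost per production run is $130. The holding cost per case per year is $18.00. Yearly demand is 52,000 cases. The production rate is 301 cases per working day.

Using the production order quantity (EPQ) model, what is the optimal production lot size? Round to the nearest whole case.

Daily demand d = 52,000/250 = 208.000; p = 301; 1 − d/p = 0.30897
EPQ = √(2DS / (H(1 − d/p)))
    = √(2 × 52,000 × 130 / (18 × 0.30897)) ≈ 1,559.17

1,559 cases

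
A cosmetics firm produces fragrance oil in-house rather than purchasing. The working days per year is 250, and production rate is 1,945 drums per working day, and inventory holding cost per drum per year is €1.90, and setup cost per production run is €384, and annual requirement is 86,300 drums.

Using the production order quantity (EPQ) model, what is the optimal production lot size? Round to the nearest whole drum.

6,512 drums

Daily demand d = 86,300/250 = 345.200; p = 1945; 1 − d/p = 0.82252
EPQ = √(2DS / (H(1 − d/p)))
    = √(2 × 86,300 × 384 / (1.9 × 0.82252)) ≈ 6,512.33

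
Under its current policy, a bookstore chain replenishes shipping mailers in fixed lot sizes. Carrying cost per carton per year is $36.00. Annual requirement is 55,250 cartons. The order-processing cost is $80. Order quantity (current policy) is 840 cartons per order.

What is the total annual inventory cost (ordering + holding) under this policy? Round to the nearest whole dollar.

Annual ordering cost = (D/Q)·S = (55,250/840) × 80 = $5,261.90
Annual holding cost  = (Q/2)·H = (840/2) × 36 = $15,120.00
Total = $5,261.90 + $15,120.00 = $20,381.90

$20,382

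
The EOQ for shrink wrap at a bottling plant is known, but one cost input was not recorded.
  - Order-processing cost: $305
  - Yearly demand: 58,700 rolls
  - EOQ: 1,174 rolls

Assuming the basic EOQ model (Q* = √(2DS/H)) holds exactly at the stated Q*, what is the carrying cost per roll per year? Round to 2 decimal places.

$25.98

From Q* = √(2DS/H) ⇒ Q*² = 2DS/H.
H = 2DS / Q² = 2 × 58,700 × 305 / 1,174² = 25.9796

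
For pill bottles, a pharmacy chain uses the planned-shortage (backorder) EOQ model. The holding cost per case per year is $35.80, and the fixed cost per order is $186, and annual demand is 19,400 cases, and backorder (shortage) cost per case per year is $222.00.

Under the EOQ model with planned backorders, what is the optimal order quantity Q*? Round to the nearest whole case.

Q* = √(2DS/H) · √((H + b)/b)
   = √(2 × 19,400 × 186 / 35.8) · √((35.8 + 222) / 222)
   = 448.984 × 1.0776 ≈ 483.83

484 cases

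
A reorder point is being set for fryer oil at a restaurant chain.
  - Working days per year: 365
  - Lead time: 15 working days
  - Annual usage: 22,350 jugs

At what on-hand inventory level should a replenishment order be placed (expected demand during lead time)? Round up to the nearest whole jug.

919 jugs

Daily demand d = 22,350 / 365 = 61.233 jugs/day
Demand during lead time = 61.233 × 15 = 918.49
Reorder point = 918.49 → round up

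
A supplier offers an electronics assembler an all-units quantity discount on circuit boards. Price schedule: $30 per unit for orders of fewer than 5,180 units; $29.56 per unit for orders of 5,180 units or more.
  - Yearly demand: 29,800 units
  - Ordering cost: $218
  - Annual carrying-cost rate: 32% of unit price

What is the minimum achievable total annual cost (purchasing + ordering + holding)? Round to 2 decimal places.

H₁ = 32%×$30 = $9.6000;  H₂ = 32%×$29.56 = $9.4592
EOQ₁ = √(2×29,800×218/9.6000) = 1,163.36  (< 5,180, feasible at tier 1)
EOQ₂ = √(2×29,800×218/9.4592) = 1,171.99  (< 5,180 → use Q = 5,180 at tier-2 price)
TC(tier 1 (EOQ₁), Q≈1,163.4) = $905,168.30
TC(tier 2, Q≈5,180.0) = $906,641.46
Minimum at tier 1 (EOQ₁): $905,168.30

$905,168.30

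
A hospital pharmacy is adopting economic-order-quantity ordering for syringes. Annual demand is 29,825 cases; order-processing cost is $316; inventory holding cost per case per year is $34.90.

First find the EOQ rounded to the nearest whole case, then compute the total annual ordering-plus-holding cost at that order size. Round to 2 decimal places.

Q* = √(2·D·S / H) = √(2·29,825·316 / 34.9) = √540,097.4 ≈ 734.91 → Q = 735 cases
Annual ordering cost = (D/Q)·S = (29,825/735) × 316 = $12,822.72
Annual holding cost  = (Q/2)·H = (735/2) × 34.9 = $12,825.75
Total = $12,822.72 + $12,825.75 = $25,648.47

$25,648.47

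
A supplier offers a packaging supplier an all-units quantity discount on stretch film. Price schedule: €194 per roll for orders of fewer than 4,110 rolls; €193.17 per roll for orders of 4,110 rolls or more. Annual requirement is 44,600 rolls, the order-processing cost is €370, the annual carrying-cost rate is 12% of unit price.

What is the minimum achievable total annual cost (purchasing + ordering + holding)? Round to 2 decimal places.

€8,667,032.81

H₁ = 12%×€194 = €23.2800;  H₂ = 12%×€193.17 = €23.1804
EOQ₁ = √(2×44,600×370/23.2800) = 1,190.67  (< 4,110, feasible at tier 1)
EOQ₂ = √(2×44,600×370/23.1804) = 1,193.23  (< 4,110 → use Q = 4,110 at tier-2 price)
TC(tier 1 (EOQ₁), Q≈1,190.7) = €8,680,118.82
TC(tier 2, Q≈4,110.0) = €8,667,032.81
Minimum at tier 2: €8,667,032.81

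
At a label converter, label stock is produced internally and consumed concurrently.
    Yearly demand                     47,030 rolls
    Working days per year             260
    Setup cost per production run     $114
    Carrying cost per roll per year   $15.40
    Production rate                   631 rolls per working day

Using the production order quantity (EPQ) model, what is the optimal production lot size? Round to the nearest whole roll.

988 rolls

d = 47,030/260 = 180.8846 rolls/day;  effective holding cost H(1 − d/p) = 15.4·(1 − 180.8846/631) = 10.98538
Q* = √(2DS / H_eff) = √(2·47,030·114 / 10.98538) ≈ 987.98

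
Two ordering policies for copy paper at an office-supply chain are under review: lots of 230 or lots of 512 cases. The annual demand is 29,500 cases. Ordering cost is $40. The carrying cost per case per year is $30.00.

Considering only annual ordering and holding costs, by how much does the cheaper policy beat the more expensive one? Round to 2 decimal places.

TC(Q) = (D/Q)S + (Q/2)H
TC(230) = (29,500/230)×40 + (230/2)×30 = $8,580.43
TC(512) = (29,500/512)×40 + (512/2)×30 = $9,984.69
Lots of 230 are cheaper by $1,404.25.

$1,404.25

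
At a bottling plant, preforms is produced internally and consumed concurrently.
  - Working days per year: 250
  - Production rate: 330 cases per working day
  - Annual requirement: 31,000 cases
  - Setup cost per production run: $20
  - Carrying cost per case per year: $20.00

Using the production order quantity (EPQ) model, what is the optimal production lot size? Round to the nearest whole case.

d = 31,000/250 = 124.0000 cases/day;  effective holding cost H(1 − d/p) = 20·(1 − 124.0000/330) = 12.48485
Q* = √(2DS / H_eff) = √(2·31,000·20 / 12.48485) ≈ 315.15

315 cases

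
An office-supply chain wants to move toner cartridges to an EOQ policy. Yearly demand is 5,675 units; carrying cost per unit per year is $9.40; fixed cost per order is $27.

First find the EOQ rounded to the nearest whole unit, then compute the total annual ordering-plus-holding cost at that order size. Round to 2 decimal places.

Optimal lot size Q* = (2 × 5,675 × $27 / $9.4)^½ ≈ 180.56 → Q = 181 units
Ordering: D/Q × S = 5,675/181 × $27 = $846.55
Holding:  Q/2 × H = 181/2 × $9.4 = $850.70
Total = $846.55 + $850.70 = $1,697.25

$1,697.25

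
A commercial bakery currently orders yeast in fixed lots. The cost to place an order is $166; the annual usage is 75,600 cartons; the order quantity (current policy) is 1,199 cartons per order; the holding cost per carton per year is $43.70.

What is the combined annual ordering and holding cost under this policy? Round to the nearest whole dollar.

Orders/yr = 75,600/1,199 = 63.053; ordering cost = 63.053 × $166 = $10,466.72
Average inventory = 1,199/2 = 599.5; holding cost = 599.5 × $43.7 = $26,198.15
Total = $10,466.72 + $26,198.15 = $36,664.87

$36,665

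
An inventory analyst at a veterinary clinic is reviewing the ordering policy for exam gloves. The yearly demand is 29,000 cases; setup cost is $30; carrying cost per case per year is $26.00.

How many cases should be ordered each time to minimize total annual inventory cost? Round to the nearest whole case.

Optimal lot size Q* = (2 × 29,000 × $30 / $26)^½ ≈ 258.69

259 cases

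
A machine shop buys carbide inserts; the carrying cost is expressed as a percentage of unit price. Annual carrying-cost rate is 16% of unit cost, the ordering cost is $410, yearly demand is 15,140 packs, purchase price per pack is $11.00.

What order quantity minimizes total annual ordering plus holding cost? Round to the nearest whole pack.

H = i·C = 0.16 × $11 = $1.7600 per pack-year
Optimal lot size Q* = (2 × 15,140 × $410 / $1.76)^½ ≈ 2,655.91

2,656 packs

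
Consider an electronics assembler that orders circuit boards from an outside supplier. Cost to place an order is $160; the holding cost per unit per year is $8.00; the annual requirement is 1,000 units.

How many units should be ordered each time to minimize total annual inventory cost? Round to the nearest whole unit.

200 units

EOQ = √(2DS/H) = √(2 × 1,000 × 160 / 8)
    = √(40,000.00) ≈ 200.00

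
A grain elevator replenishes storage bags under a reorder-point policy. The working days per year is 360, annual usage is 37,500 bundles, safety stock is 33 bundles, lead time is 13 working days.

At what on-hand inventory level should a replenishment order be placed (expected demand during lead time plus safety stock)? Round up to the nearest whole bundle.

Daily demand d = 37,500 / 360 = 104.167 bundles/day
Demand during lead time = 104.167 × 13 = 1,354.17
Reorder point = 1,354.17 + 33 = 1,387.17 → round up

1,388 bundles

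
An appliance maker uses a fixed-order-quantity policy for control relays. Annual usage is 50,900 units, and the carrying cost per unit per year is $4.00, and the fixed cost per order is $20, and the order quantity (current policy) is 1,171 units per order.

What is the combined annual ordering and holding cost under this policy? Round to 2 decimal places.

Annual ordering cost = (D/Q)·S = (50,900/1,171) × 20 = $869.34
Annual holding cost  = (Q/2)·H = (1,171/2) × 4 = $2,342.00
Total = $869.34 + $2,342.00 = $3,211.34

$3,211.34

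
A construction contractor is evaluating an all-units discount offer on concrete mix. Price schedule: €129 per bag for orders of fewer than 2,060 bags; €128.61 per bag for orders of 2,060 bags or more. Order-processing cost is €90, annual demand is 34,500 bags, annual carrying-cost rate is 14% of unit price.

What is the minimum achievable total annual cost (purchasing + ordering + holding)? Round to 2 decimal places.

€4,457,097.84

H₁ = 14%×€129 = €18.0600;  H₂ = 14%×€128.61 = €18.0054
EOQ₁ = √(2×34,500×90/18.0600) = 586.39  (< 2,060, feasible at tier 1)
EOQ₂ = √(2×34,500×90/18.0054) = 587.28  (< 2,060 → use Q = 2,060 at tier-2 price)
TC(tier 1 (EOQ₁), Q≈586.4) = €4,461,090.21
TC(tier 2, Q≈2,060.0) = €4,457,097.84
Minimum at tier 2: €4,457,097.84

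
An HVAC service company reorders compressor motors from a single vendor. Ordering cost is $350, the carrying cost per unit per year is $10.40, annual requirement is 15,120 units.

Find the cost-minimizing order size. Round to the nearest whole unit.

Optimal lot size Q* = (2 × 15,120 × $350 / $10.4)^½ ≈ 1,008.81

1,009 units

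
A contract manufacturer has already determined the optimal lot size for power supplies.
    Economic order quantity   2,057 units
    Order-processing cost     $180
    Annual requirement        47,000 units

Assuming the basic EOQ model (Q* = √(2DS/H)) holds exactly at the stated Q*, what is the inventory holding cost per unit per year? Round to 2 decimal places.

$4.00

Since Q* = (2DS/H)^½, squaring gives Q*²·H = 2DS.
H = 2DS / Q² = 2 × 47,000 × 180 / 2,057² = 3.9988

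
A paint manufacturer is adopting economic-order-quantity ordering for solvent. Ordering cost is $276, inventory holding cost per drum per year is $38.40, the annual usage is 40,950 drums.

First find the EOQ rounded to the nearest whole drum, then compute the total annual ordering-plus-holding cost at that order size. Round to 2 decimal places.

Optimal lot size Q* = (2 × 40,950 × $276 / $38.4)^½ ≈ 767.24 → Q = 767 drums
Ordering: D/Q × S = 40,950/767 × $276 = $14,735.59
Holding:  Q/2 × H = 767/2 × $38.4 = $14,726.40
Total = $14,735.59 + $14,726.40 = $29,461.99

$29,461.99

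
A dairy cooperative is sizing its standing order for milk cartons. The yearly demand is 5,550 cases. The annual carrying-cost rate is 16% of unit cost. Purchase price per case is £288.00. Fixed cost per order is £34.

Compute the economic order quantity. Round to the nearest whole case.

90 cases

H = i·C = 0.16 × £288 = £46.0800 per case-year
Q* = √(2·D·S / H) = √(2·5,550·34 / 46.08) = √8,190.1 ≈ 90.50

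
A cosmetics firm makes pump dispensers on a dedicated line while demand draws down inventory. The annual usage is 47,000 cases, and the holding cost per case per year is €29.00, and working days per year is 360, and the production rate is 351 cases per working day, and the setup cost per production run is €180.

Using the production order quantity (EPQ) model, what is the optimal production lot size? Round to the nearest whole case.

964 cases

d = 47,000/360 = 130.5556 cases/day;  effective holding cost H(1 − d/p) = 29·(1 − 130.5556/351) = 18.21336
Q* = √(2DS / H_eff) = √(2·47,000·180 / 18.21336) ≈ 963.84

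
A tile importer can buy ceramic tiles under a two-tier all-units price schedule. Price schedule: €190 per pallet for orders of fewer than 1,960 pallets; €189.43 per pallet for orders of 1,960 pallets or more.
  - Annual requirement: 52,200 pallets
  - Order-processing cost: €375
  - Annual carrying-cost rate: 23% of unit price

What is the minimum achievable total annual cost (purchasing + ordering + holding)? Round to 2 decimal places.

€9,940,930.77

H₁ = 23%×€190 = €43.7000;  H₂ = 23%×€189.43 = €43.5689
EOQ₁ = √(2×52,200×375/43.7000) = 946.51  (< 1,960, feasible at tier 1)
EOQ₂ = √(2×52,200×375/43.5689) = 947.93  (< 1,960 → use Q = 1,960 at tier-2 price)
TC(tier 1 (EOQ₁), Q≈946.5) = €9,959,362.48
TC(tier 2, Q≈1,960.0) = €9,940,930.77
Minimum at tier 2: €9,940,930.77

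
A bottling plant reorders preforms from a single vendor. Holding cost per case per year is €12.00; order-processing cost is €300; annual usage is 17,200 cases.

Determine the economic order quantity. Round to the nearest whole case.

EOQ = √(2DS/H) = √(2 × 17,200 × 300 / 12)
    = √(860,000.00) ≈ 927.36

927 cases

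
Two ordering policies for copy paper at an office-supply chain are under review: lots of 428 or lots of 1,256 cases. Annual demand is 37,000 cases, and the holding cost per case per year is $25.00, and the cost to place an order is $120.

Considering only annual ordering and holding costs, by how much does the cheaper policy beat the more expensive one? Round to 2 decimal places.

$3,511.20

Annual cost at Q: ordering D·S/Q plus holding Q·H/2.
TC(428) = (37,000/428)×120 + (428/2)×25 = $15,723.83
TC(1,256) = (37,000/1,256)×120 + (1,256/2)×25 = $19,235.03
Lots of 428 are cheaper by $3,511.20.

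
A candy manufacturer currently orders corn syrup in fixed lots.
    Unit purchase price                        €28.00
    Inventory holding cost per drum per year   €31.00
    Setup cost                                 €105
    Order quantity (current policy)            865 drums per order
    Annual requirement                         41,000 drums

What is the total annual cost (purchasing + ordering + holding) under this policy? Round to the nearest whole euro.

€1,166,384

Orders/yr = 41,000/865 = 47.399; ordering cost = 47.399 × €105 = €4,976.88
Average inventory = 865/2 = 432.5; holding cost = 432.5 × €31 = €13,407.50
Purchase cost = D·C = 41,000 × 28 = €1,148,000.00
Total = €4,976.88 + €13,407.50 + €1,148,000.00 = €1,166,384.38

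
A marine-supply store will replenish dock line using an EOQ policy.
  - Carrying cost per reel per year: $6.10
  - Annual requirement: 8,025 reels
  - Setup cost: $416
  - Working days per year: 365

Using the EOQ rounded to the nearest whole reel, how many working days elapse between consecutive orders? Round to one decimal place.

2DS/H = 2·8,025·416/6.1 = 1,094,557.38
EOQ = √1,094,557.38 ≈ 1,046.21 → Q = 1,046 reels
Cycle time = (working days × Q)/D = (365 × 1,046) / 8,025 = 47.575 days

47.6 days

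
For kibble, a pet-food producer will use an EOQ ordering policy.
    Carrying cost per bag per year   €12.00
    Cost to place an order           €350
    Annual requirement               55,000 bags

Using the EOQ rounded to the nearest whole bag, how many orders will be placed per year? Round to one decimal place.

2DS/H = 2·55,000·350/12 = 3,208,333.33
EOQ = √3,208,333.33 ≈ 1,791.18 → Q = 1,791
Orders per year = D/Q = 55,000 / 1,791 = 30.709

30.7 orders per year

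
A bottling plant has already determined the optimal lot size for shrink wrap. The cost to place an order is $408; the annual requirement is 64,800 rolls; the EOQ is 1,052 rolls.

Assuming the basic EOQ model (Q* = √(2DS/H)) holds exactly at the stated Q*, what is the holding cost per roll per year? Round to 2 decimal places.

From Q* = √(2DS/H) ⇒ Q*² = 2DS/H.
H = 2DS / Q² = 2 × 64,800 × 408 / 1,052² = 47.7786

$47.78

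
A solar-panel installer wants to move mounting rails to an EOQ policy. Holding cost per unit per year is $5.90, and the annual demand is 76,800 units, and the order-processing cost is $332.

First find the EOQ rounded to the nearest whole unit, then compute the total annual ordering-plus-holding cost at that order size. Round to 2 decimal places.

2DS/H = 2·76,800·332/5.9 = 8,643,254.24
EOQ = √8,643,254.24 ≈ 2,939.94 → Q = 2,940 units
Orders/yr = 76,800/2,940 = 26.122; ordering cost = 26.122 × $332 = $8,672.65
Average inventory = 2,940/2 = 1470; holding cost = 1470 × $5.9 = $8,673.00
Total = $8,672.65 + $8,673.00 = $17,345.65

$17,345.65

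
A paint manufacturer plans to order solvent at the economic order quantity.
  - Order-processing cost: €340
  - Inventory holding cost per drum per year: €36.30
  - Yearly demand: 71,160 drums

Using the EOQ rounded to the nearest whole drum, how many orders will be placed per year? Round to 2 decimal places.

EOQ = √(2DS/H) = √(2 × 71,160 × 340 / 36.3)
    = √(1,333,024.79) ≈ 1,154.57 → Q = 1,155
Orders per year = D/Q = 71,160 / 1,155 = 61.610

61.61 orders per year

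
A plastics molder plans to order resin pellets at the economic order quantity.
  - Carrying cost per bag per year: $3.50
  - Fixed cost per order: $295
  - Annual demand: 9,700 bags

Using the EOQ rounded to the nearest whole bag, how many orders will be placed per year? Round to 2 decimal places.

7.58 orders per year

Q* = √(2·D·S / H) = √(2·9,700·295 / 3.5) = √1,635,142.9 ≈ 1,278.73 → Q = 1,279
Orders per year = D/Q = 9,700 / 1,279 = 7.584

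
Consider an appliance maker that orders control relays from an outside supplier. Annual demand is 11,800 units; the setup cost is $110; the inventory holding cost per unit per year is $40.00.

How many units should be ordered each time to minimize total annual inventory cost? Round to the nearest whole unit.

255 units

Optimal lot size Q* = (2 × 11,800 × $110 / $40)^½ ≈ 254.75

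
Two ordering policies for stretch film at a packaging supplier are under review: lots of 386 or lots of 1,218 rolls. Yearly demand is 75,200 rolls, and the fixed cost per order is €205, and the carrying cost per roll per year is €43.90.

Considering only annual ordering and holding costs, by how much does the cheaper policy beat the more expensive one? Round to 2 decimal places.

€9,018.61

For each Q, cost = (D/Q)·S + (Q/2)·H.
TC(386) = (75,200/386)×205 + (386/2)×43.9 = €48,410.52
TC(1,218) = (75,200/1,218)×205 + (1,218/2)×43.9 = €39,391.91
|ΔTC| = |€48,410.52 − €39,391.91| = €9,018.61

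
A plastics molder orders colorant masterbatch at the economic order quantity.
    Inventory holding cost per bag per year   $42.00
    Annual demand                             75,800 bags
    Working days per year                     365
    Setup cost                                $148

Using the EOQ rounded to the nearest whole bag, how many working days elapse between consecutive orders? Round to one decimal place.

Optimal lot size Q* = (2 × 75,800 × $148 / $42)^½ ≈ 730.90 → Q = 731 bags
Cycle time = (working days × Q)/D = (365 × 731) / 75,800 = 3.520 days

3.5 days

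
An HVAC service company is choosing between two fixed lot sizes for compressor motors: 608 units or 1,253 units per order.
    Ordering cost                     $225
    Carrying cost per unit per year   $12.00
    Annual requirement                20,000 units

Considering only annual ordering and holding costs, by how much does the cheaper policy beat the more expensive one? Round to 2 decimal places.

$60.06

For each Q, cost = (D/Q)·S + (Q/2)·H.
TC(608) = (20,000/608)×225 + (608/2)×12 = $11,049.32
TC(1,253) = (20,000/1,253)×225 + (1,253/2)×12 = $11,109.38
Lots of 608 are cheaper by $60.06.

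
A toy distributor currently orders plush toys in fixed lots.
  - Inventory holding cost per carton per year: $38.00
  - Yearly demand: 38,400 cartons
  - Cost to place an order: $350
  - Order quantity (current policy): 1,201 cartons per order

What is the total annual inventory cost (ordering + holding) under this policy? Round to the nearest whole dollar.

Ordering: D/Q × S = 38,400/1,201 × $350 = $11,190.67
Holding:  Q/2 × H = 1,201/2 × $38 = $22,819.00
Total = $11,190.67 + $22,819.00 = $34,009.67

$34,010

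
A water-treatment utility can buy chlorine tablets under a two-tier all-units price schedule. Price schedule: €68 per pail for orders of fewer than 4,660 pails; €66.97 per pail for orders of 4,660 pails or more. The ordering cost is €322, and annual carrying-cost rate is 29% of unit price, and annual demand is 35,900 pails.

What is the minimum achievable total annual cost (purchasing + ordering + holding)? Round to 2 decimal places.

€2,451,955.27

H₁ = 29%×€68 = €19.7200;  H₂ = 29%×€66.97 = €19.4213
EOQ₁ = √(2×35,900×322/19.7200) = 1,082.77  (< 4,660, feasible at tier 1)
EOQ₂ = √(2×35,900×322/19.4213) = 1,091.07  (< 4,660 → use Q = 4,660 at tier-2 price)
TC(tier 1 (EOQ₁), Q≈1,082.8) = €2,462,552.25
TC(tier 2, Q≈4,660.0) = €2,451,955.27
Minimum at tier 2: €2,451,955.27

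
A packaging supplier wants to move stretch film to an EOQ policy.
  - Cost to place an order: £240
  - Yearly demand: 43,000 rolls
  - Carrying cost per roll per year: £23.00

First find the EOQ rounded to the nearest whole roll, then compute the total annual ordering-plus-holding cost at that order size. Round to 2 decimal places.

2DS/H = 2·43,000·240/23 = 897,391.30
EOQ = √897,391.30 ≈ 947.31 → Q = 947 rolls
Ordering: D/Q × S = 43,000/947 × £240 = £10,897.57
Holding:  Q/2 × H = 947/2 × £23 = £10,890.50
Total = £10,897.57 + £10,890.50 = £21,788.07

£21,788.07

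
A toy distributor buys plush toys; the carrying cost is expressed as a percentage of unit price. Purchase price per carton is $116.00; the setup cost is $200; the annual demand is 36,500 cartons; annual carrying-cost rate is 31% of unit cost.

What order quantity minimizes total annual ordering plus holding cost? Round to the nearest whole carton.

637 cartons

Carrying cost H = $116 × 31% = $35.9600/carton/yr
2DS/H = 2·36,500·200/35.96 = 406,006.67
EOQ = √406,006.67 ≈ 637.19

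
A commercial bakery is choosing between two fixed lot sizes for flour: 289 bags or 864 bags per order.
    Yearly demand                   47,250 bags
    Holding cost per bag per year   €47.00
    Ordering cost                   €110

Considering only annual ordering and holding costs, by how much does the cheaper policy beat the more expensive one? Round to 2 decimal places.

€1,543.70

For each Q, cost = (D/Q)·S + (Q/2)·H.
TC(289) = (47,250/289)×110 + (289/2)×47 = €24,775.93
TC(864) = (47,250/864)×110 + (864/2)×47 = €26,319.62
Cheaper: Q = 289.  Difference = €1,543.70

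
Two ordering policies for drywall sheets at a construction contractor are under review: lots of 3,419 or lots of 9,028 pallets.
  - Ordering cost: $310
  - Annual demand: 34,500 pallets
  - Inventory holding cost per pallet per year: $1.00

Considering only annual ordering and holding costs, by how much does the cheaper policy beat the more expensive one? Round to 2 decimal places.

$861.04

TC(Q) = (D/Q)S + (Q/2)H
TC(3,419) = (34,500/3,419)×310 + (3,419/2)×1 = $4,837.61
TC(9,028) = (34,500/9,028)×310 + (9,028/2)×1 = $5,698.65
Cheaper: Q = 3,419.  Difference = $861.04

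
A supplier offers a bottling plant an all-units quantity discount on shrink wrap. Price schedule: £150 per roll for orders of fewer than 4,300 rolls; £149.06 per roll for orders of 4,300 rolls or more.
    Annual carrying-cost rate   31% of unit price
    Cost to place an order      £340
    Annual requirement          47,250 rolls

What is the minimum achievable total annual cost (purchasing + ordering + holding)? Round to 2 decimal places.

H₁ = 31%×£150 = £46.5000;  H₂ = 31%×£149.06 = £46.2086
EOQ₁ = √(2×47,250×340/46.5000) = 831.24  (< 4,300, feasible at tier 1)
EOQ₂ = √(2×47,250×340/46.2086) = 833.86  (< 4,300 → use Q = 4,300 at tier-2 price)
TC(tier 1 (EOQ₁), Q≈831.2) = £7,126,152.88
TC(tier 2, Q≈4,300.0) = £7,146,169.54
Minimum at tier 1 (EOQ₁): £7,126,152.88

£7,126,152.88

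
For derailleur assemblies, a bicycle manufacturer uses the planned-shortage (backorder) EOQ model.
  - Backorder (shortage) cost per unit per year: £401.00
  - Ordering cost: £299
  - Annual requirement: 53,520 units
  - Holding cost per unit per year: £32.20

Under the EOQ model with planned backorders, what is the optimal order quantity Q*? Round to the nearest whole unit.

1,036 units

Basic EOQ = √(2·53,520·299/32.2) = 996.967
Backorder adjustment √((H+b)/b) = √((32.2+401)/401) = 1.0394
Q* = 996.967 × 1.0394 ≈ 1,036.22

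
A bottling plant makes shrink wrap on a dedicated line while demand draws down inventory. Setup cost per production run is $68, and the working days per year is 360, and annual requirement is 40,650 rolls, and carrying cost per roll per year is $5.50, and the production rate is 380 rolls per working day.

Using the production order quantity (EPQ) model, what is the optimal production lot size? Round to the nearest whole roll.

Daily demand d = 40,650/360 = 112.917; p = 380; 1 − d/p = 0.70285
EPQ = √(2DS / (H(1 − d/p)))
    = √(2 × 40,650 × 68 / (5.5 × 0.70285)) ≈ 1,195.88

1,196 rolls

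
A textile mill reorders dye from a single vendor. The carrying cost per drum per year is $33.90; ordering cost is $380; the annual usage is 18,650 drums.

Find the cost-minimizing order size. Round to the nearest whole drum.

647 drums

2DS/H = 2·18,650·380/33.9 = 418,112.09
EOQ = √418,112.09 ≈ 646.62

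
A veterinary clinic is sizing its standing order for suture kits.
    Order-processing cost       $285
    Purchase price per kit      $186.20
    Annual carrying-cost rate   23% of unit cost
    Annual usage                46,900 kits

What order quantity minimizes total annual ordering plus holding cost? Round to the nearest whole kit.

H = i·C = 0.23 × $186.2 = $42.8260 per kit-year
EOQ = √(2DS/H) = √(2 × 46,900 × 285 / 42.826)
    = √(624,223.60) ≈ 790.08

790 kits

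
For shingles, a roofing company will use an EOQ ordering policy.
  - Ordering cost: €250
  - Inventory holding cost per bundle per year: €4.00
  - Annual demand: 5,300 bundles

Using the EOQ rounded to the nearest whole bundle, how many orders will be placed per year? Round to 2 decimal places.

6.51 orders per year

Optimal lot size Q* = (2 × 5,300 × €250 / €4)^½ ≈ 813.94 → Q = 814
N = D/Q = 5,300/814 ≈ 6.511 orders/yr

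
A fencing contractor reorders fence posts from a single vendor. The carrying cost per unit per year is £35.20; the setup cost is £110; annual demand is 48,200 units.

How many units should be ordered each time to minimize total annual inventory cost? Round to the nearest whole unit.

EOQ = √(2DS/H) = √(2 × 48,200 × 110 / 35.2)
    = √(301,250.00) ≈ 548.86

549 units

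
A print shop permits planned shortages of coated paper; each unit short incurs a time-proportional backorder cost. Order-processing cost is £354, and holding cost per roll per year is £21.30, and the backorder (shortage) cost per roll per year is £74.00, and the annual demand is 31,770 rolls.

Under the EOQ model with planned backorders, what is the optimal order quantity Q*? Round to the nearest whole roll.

Basic EOQ = √(2·31,770·354/21.3) = 1,027.627
Backorder adjustment √((H+b)/b) = √((21.3+74)/74) = 1.1348
Q* = 1,027.627 × 1.1348 ≈ 1,166.18

1,166 rolls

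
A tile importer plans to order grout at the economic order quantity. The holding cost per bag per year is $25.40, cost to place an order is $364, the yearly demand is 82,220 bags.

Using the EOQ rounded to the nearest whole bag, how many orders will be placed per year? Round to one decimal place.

Optimal lot size Q* = (2 × 82,220 × $364 / $25.4)^½ ≈ 1,535.10 → Q = 1,535
Orders per year = D/Q = 82,220 / 1,535 = 53.564

53.6 orders per year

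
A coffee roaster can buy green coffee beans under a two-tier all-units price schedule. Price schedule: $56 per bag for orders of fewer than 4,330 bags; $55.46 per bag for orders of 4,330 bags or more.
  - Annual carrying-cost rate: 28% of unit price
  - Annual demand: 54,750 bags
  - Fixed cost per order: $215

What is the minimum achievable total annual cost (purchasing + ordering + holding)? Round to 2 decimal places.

$3,072,773.39

H₁ = 28%×$56 = $15.6800;  H₂ = 28%×$55.46 = $15.5288
EOQ₁ = √(2×54,750×215/15.6800) = 1,225.33  (< 4,330, feasible at tier 1)
EOQ₂ = √(2×54,750×215/15.5288) = 1,231.28  (< 4,330 → use Q = 4,330 at tier-2 price)
TC(tier 1 (EOQ₁), Q≈1,225.3) = $3,085,213.18
TC(tier 2, Q≈4,330.0) = $3,072,773.39
Minimum at tier 2: $3,072,773.39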